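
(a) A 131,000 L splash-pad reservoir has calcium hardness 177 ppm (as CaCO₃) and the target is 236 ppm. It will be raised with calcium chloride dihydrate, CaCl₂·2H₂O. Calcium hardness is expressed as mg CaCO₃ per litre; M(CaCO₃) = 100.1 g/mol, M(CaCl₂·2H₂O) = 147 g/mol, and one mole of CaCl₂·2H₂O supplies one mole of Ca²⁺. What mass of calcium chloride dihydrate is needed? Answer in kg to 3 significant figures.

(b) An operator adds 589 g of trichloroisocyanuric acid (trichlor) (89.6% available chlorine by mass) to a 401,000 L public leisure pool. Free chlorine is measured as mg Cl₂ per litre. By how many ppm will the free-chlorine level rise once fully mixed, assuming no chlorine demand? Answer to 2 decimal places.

(a) 11.4 kg; (b) 1.32 ppm

(a) Hardness to add: (236 − 177) = 59 mg/L as CaCO₃ × 131,000 L = 7729 g as CaCO₃.
(a) Moles of Ca²⁺ (1 mol Ca²⁺ ≡ 1 mol CaCO₃): 7729 / 100.1 g/mol = 77.21 mol.
(a) Mass of CaCl₂·2H₂O: 77.21 × 147 = 11,350 g.

(b) Available chlorine delivered: 589 g × 0.896 = 527.7 g as Cl₂.
(b) Concentration rise: 527.7 g / 401,000 L = 1.316 mg/L = 1.32 ppm.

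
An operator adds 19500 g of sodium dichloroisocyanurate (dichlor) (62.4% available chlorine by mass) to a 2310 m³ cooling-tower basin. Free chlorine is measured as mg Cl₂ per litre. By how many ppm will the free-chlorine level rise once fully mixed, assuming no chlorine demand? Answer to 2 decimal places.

5.27 ppm

Volume: 2310 m³ = 2,310,000 L.
Available chlorine delivered: 19,500 g × 0.624 = 12,170 g as Cl₂.
Concentration rise: 12,170 g / 2,310,000 L = 5.268 mg/L = 5.27 ppm.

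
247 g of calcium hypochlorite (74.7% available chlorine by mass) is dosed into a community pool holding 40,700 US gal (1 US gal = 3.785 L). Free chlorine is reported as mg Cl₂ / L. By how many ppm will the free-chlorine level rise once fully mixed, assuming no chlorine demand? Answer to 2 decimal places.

Volume: 40,700 US gal × 3.785 L/gal = 154,050 L.
Available chlorine delivered: 247 g × 0.747 = 184.5 g as Cl₂.
Concentration rise: 184.5 g / 154,050 L = 1.198 mg/L = 1.20 ppm.

1.20 ppm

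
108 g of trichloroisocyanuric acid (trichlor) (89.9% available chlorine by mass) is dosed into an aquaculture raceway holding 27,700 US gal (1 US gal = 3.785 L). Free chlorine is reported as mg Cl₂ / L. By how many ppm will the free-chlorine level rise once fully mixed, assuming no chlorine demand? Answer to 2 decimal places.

0.93 ppm

Volume: 27,700 US gal × 3.785 L/gal = 104,844 L.
Available chlorine delivered: 108 g × 0.899 = 97.09 g as Cl₂.
Concentration rise: 97.09 g / 104,844 L = 0.9261 mg/L = 0.93 ppm.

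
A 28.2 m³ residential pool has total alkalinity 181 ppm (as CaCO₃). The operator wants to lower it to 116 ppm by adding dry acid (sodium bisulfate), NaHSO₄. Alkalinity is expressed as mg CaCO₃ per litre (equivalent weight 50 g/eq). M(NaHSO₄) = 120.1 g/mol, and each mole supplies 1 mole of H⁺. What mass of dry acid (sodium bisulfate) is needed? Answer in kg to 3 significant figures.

4.40 kg

Volume: 28.2 m³ = 28,200 L.
Alkalinity to neutralize: (181 − 116) = 65 mg/L as CaCO₃ × 28,200 L = 1833 g as CaCO₃.
Equivalents of H⁺ required: 1833 ÷ 50 g/eq = 36.66 eq = 36.66 mol NaHSO₄.
Mass of NaHSO₄: 36.66 × 120.1 = 4403 g.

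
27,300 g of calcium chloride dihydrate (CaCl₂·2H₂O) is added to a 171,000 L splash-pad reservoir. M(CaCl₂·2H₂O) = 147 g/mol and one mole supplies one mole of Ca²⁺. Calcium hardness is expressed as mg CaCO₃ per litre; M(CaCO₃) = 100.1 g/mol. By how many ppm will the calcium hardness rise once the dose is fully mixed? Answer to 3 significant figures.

109 ppm

Moles of Ca²⁺: 27,300 g ÷ 147 g/mol = 185.7 mol.
As CaCO₃: 185.7 mol × 100.1 g/mol = 18,590 g.
Rise: 18,590 g / 171,000 L × 1000 = 108.7 mg/L.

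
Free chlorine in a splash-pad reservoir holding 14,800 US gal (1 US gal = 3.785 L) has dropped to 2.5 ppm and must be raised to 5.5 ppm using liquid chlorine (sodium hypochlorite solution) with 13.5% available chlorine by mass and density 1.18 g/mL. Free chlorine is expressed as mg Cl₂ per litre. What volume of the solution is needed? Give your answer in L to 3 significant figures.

Volume: 14,800 US gal × 3.785 L/gal = 56,018 L.
Chlorine deficit: 5.5 − 2.5 = 3 ppm = 3 mg/L as Cl₂.
Cl₂ equivalent needed: 3 mg/L × 56,018 L = 168,100 mg = 168.1 g.
Product at 13.5% available chlorine: 168.1 / 0.135 = 1245 g.
Volume at density 1.18 g/mL: 1245 g ÷ 1.18 g/mL = 1055 mL.

1.05 L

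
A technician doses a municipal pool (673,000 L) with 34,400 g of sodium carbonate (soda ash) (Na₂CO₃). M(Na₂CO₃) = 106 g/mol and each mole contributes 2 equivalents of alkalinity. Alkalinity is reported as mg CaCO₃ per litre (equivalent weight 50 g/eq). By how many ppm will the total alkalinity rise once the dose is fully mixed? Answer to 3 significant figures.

Moles of Na₂CO₃: 34,400 g ÷ 106 g/mol = 324.5 mol → 649.1 eq of alkalinity.
As CaCO₃: 649.1 eq × 50 g/eq = 32,450 g.
Rise: 32,450 g / 673,000 L × 1000 = 48.22 mg/L.

48.2 ppm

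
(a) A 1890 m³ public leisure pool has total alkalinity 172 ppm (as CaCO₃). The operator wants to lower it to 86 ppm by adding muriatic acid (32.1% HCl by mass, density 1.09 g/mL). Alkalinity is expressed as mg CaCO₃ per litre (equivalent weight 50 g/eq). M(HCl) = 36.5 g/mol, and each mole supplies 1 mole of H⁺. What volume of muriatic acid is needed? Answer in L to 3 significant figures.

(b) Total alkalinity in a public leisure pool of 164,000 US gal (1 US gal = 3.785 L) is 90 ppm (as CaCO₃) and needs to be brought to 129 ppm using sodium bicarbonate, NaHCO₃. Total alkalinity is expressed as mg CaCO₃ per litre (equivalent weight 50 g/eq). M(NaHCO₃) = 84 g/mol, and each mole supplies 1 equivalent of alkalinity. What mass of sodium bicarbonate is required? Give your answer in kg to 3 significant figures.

(a) 339 L; (b) 40.7 kg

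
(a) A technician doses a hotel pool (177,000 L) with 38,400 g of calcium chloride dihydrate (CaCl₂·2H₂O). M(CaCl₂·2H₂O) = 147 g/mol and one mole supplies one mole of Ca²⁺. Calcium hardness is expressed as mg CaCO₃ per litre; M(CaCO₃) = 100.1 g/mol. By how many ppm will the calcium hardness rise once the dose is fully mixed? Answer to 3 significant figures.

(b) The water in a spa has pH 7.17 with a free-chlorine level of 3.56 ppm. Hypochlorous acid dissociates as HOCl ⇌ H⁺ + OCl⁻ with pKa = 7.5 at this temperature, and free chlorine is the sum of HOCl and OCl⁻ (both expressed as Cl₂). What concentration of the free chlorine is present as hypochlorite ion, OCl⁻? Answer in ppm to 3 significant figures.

(a) 148 ppm; (b) 1.13 ppm

(a) Moles of Ca²⁺: 38,400 g ÷ 147 g/mol = 261.2 mol.
(a) As CaCO₃: 261.2 mol × 100.1 g/mol = 26,150 g.
(a) Rise: 26,150 g / 177,000 L × 1000 = 147.7 mg/L.

(b) [OCl⁻]/[HOCl] = 10^(pH − pKa) = 10^(7.17 − 7.5) = 10^-0.33 = 0.4677.
(b) Fraction as HOCl = 1 / (1 + 0.4677) = 0.6813.
(b) OCl⁻ = (1 − 0.6813) × 3.56 ppm = 1.134 ppm.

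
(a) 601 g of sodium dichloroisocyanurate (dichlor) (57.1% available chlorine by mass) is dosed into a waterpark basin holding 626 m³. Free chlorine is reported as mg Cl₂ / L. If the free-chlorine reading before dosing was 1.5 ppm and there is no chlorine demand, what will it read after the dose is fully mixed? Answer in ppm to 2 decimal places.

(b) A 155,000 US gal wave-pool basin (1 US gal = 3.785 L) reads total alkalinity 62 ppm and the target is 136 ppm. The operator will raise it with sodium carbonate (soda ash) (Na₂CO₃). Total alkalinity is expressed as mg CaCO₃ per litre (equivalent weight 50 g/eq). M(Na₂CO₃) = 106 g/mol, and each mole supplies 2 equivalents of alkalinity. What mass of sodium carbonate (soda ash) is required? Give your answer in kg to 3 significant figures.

(a) 2.05 ppm; (b) 46.0 kg

(a) Volume: 626 m³ = 626,000 L.
(a) Available chlorine delivered: 601 g × 0.571 = 343.2 g as Cl₂.
(a) Concentration rise: 343.2 g / 626,000 L = 0.5482 mg/L = 0.55 ppm.
(a) Final FC: 1.5 + 0.55 = 2.05 ppm.

(b) Volume: 155,000 US gal × 3.785 L/gal = 586,675 L.
(b) Alkalinity to add: (136 − 62) = 74 mg/L as CaCO₃ × 586,675 L = 43,410 g as CaCO₃.
(b) Equivalents: 43,410 g ÷ 50 g/eq = 868.3 eq.
(b) Each mole of Na₂CO₃ supplies 2 eq, so 868.3 / 2 = 434.1 mol.
(b) Mass: 434.1 mol × 106 g/mol = 46,020 g.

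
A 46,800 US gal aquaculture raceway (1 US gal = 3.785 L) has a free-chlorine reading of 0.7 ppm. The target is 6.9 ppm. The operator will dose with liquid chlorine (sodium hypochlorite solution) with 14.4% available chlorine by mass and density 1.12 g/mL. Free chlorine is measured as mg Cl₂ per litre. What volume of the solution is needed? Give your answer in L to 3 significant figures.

Volume: 46,800 US gal × 3.785 L/gal = 177,138 L.
Chlorine deficit: 6.9 − 0.7 = 6.2 ppm = 6.2 mg/L as Cl₂.
Cl₂ equivalent needed: 6.2 mg/L × 177,138 L = 1,098,000 mg = 1098 g.
Product at 14.4% available chlorine: 1098 / 0.144 = 7627 g.
Volume at density 1.12 g/mL: 7627 g ÷ 1.12 g/mL = 6810 mL.

6.81 L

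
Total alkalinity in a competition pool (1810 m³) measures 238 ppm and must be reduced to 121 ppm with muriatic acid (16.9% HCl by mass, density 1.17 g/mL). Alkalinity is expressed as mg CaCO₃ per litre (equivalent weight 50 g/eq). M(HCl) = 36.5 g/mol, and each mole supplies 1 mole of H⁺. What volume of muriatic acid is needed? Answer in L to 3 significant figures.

Volume: 1810 m³ = 1,810,000 L.
Alkalinity to neutralize: (238 − 121) = 117 mg/L as CaCO₃ × 1,810,000 L = 211,800 g as CaCO₃.
Equivalents of H⁺ required: 211,800 ÷ 50 g/eq = 4235 eq = 4235 mol HCl.
Mass of HCl: 4235 × 36.5 = 154,600 g.
Mass of 16.9% solution: 154,600 / 0.169 = 914,700 g.
Volume: 914,700 g ÷ 1.17 g/mL = 781,800 mL.

782 L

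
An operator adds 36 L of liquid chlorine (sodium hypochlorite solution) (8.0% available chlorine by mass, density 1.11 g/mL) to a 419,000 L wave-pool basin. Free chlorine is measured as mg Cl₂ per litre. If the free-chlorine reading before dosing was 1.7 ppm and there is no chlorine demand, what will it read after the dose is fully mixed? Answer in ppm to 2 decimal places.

Mass of solution: 36 L × 1000 mL/L × 1.11 g/mL = 39,960 g.
Available chlorine delivered: 39,960 g × 0.08 = 3197 g as Cl₂.
Concentration rise: 3197 g / 419,000 L = 7.63 mg/L = 7.63 ppm.
Final FC: 1.7 + 7.63 = 9.33 ppm.

9.33 ppm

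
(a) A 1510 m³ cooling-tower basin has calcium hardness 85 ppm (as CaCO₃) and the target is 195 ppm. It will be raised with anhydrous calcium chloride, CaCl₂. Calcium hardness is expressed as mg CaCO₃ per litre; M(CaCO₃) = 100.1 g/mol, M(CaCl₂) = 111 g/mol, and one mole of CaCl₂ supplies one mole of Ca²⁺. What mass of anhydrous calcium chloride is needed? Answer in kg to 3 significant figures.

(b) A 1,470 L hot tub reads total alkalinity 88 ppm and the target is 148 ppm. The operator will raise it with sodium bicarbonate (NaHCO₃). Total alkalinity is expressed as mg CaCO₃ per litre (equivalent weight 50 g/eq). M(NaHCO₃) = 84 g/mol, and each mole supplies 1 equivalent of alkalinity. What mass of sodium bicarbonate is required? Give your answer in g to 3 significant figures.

(a) Volume: 1510 m³ = 1,510,000 L.
(a) Hardness to add: (195 − 85) = 110 mg/L as CaCO₃ × 1,510,000 L = 166,100 g as CaCO₃.
(a) Moles of Ca²⁺ (1 mol Ca²⁺ ≡ 1 mol CaCO₃): 166,100 / 100.1 g/mol = 1659 mol.
(a) Mass of CaCl₂: 1659 × 111 = 184,200 g.

(b) Alkalinity to add: (148 − 88) = 60 mg/L as CaCO₃ × 1,470 L = 88.2 g as CaCO₃.
(b) Equivalents: 88.2 g ÷ 50 g/eq = 1.764 eq.
(b) NaHCO₃ supplies 1 eq per mole → 1.764 mol.
(b) Mass: 1.764 mol × 84 g/mol = 148.2 g.

(a) 184 kg; (b) 148 g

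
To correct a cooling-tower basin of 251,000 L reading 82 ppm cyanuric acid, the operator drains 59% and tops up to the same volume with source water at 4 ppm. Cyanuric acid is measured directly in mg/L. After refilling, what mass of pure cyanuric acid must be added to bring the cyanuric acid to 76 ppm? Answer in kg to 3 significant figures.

After draining 59% and refilling: 82 × 0.41 + 4 × 0.59 = 35.98 ppm.
Deficit to target: 76 − 35.98 = 40.02 mg/L.
Mass: 40.02 mg/L × 251,000 L = 10,050 g cyanuric acid.

10.0 kg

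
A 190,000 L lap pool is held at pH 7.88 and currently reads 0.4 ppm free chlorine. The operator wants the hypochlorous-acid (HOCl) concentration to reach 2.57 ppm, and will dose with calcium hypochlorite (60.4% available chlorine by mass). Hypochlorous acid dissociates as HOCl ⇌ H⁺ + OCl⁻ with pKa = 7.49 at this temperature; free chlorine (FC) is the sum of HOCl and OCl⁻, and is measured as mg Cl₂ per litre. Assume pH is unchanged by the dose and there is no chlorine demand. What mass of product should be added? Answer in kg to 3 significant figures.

2.67 kg

[OCl⁻]/[HOCl] = 10^(pH − pKa) = 10^(7.88 − 7.49) = 2.455; fraction as HOCl = 1/(1 + 2.455) = 0.2895.
Free chlorine required for 2.57 ppm HOCl: 2.57 / 0.2895 = 8.879 ppm.
FC to add: 8.879 − 0.4 = 8.479 mg/L as Cl₂.
Cl₂ equivalent: 8.479 mg/L × 190,000 L = 1611 g.
Product at 60.4% available Cl: 1611 / 0.604 = 2667 g.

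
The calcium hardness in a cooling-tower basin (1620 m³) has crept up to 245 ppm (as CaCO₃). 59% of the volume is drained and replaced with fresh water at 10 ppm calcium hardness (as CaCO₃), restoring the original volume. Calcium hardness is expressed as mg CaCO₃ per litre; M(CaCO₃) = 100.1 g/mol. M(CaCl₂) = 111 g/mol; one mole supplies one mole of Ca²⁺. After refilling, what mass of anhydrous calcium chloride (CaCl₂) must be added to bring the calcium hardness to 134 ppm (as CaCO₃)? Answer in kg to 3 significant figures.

49.7 kg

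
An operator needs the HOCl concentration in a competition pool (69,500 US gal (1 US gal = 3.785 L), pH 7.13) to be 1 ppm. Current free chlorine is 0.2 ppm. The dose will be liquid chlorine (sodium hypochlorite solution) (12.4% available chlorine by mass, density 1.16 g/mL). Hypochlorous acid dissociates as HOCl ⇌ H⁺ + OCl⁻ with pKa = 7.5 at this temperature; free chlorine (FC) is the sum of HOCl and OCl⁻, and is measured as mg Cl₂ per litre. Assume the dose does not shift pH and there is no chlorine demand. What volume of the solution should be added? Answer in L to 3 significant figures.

2.24 L

Volume: 69,500 US gal × 3.785 L/gal = 263,058 L.
[OCl⁻]/[HOCl] = 10^(pH − pKa) = 10^(7.13 − 7.5) = 0.4266; fraction as HOCl = 1/(1 + 0.4266) = 0.701.
Free chlorine required for 1 ppm HOCl: 1 / 0.701 = 1.427 ppm.
FC to add: 1.427 − 0.2 = 1.227 mg/L as Cl₂.
Cl₂ equivalent: 1.227 mg/L × 263,058 L = 322.7 g.
Product at 12.4% available Cl: 322.7 / 0.124 = 2602 g.
Volume: 2602 g ÷ 1.16 g/mL = 2243 mL.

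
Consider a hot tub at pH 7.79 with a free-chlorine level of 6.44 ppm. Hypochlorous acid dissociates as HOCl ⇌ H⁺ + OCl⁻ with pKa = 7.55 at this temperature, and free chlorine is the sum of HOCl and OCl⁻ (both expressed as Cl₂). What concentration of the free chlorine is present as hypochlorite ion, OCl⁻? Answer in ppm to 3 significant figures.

[OCl⁻]/[HOCl] = 10^(pH − pKa) = 10^(7.79 − 7.55) = 10^0.24 = 1.738.
Fraction as HOCl = 1 / (1 + 1.738) = 0.3653.
OCl⁻ = (1 − 0.3653) × 6.44 ppm = 4.088 ppm.

4.09 ppm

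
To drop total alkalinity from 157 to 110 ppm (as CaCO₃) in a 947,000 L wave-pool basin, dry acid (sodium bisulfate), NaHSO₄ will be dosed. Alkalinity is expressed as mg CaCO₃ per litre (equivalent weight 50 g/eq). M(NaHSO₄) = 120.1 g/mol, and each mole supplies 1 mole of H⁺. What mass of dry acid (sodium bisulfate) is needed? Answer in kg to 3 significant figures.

Alkalinity to neutralize: (157 − 110) = 47 mg/L as CaCO₃ × 947,000 L = 44,510 g as CaCO₃.
Equivalents of H⁺ required: 44,510 ÷ 50 g/eq = 890.2 eq = 890.2 mol NaHSO₄.
Mass of NaHSO₄: 890.2 × 120.1 = 106,900 g.

107 kg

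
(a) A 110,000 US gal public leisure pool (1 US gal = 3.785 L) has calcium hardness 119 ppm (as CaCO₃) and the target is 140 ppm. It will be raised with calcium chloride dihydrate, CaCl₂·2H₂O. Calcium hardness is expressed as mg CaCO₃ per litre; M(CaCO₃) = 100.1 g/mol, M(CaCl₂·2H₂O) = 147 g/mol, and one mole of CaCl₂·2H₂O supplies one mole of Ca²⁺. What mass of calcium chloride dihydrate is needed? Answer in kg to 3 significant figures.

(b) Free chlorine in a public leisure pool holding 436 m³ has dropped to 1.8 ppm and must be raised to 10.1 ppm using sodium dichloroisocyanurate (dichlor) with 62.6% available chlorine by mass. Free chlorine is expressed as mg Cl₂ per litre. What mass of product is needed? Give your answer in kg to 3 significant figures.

(a) 12.8 kg; (b) 5.78 kg

(a) Volume: 110,000 US gal × 3.785 L/gal = 416,350 L.
(a) Hardness to add: (140 − 119) = 21 mg/L as CaCO₃ × 416,350 L = 8743 g as CaCO₃.
(a) Moles of Ca²⁺ (1 mol Ca²⁺ ≡ 1 mol CaCO₃): 8743 / 100.1 g/mol = 87.35 mol.
(a) Mass of CaCl₂·2H₂O: 87.35 × 147 = 12,840 g.

(b) Volume: 436 m³ = 436,000 L.
(b) Chlorine deficit: 10.1 − 1.8 = 8.3 ppm = 8.3 mg/L as Cl₂.
(b) Cl₂ equivalent needed: 8.3 mg/L × 436,000 L = 3,619,000 mg = 3619 g.
(b) Product at 62.6% available chlorine: 3619 / 0.626 = 5781 g.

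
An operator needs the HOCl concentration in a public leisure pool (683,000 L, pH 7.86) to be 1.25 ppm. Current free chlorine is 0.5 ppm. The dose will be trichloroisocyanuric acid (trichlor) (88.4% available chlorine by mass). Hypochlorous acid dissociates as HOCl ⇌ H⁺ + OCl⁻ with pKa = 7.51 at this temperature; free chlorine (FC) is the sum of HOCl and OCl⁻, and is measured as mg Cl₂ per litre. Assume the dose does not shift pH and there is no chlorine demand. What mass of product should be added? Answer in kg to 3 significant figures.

[OCl⁻]/[HOCl] = 10^(pH − pKa) = 10^(7.86 − 7.51) = 2.239; fraction as HOCl = 1/(1 + 2.239) = 0.3088.
Free chlorine required for 1.25 ppm HOCl: 1.25 / 0.3088 = 4.048 ppm.
FC to add: 4.048 − 0.5 = 3.548 mg/L as Cl₂.
Cl₂ equivalent: 3.548 mg/L × 683,000 L = 2424 g.
Product at 88.4% available Cl: 2424 / 0.884 = 2742 g.

2.74 kg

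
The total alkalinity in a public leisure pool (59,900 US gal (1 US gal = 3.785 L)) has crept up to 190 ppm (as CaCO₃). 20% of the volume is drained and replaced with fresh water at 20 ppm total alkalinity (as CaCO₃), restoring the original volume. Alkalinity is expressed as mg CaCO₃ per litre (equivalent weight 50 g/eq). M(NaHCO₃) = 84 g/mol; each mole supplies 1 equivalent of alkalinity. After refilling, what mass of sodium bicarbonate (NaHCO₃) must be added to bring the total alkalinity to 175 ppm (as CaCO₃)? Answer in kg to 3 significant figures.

7.24 kg

Volume: 59,900 US gal × 3.785 L/gal = 226,722 L.
After draining 20% and refilling: 190 × 0.80 + 20 × 0.20 = 156 ppm.
Deficit to target: 175 − 156 = 19 mg/L.
As CaCO₃: 19 mg/L × 226,722 L = 4308 g; ÷ 50 g/eq ÷ 1 = 86.15 mol NaHCO₃.
Mass: 86.15 × 84 = 7237 g.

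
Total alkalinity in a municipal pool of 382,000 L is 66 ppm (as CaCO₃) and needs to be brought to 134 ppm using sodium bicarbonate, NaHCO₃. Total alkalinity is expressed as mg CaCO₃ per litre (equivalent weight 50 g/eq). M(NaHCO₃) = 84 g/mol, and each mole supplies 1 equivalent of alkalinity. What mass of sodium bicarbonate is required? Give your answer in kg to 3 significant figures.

Alkalinity to add: (134 − 66) = 68 mg/L as CaCO₃ × 382,000 L = 25,980 g as CaCO₃.
Equivalents: 25,980 g ÷ 50 g/eq = 519.5 eq.
NaHCO₃ supplies 1 eq per mole → 519.5 mol.
Mass: 519.5 mol × 84 g/mol = 43,640 g.

43.6 kg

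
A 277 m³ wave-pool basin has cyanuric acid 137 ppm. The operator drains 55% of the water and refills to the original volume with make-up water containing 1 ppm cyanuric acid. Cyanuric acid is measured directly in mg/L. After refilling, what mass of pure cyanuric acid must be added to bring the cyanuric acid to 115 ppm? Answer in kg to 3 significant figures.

Volume: 277 m³ = 277,000 L.
After draining 55% and refilling: 137 × 0.45 + 1 × 0.55 = 62.2 ppm.
Deficit to target: 115 − 62.2 = 52.8 mg/L.
Mass: 52.8 mg/L × 277,000 L = 14,630 g cyanuric acid.

14.6 kg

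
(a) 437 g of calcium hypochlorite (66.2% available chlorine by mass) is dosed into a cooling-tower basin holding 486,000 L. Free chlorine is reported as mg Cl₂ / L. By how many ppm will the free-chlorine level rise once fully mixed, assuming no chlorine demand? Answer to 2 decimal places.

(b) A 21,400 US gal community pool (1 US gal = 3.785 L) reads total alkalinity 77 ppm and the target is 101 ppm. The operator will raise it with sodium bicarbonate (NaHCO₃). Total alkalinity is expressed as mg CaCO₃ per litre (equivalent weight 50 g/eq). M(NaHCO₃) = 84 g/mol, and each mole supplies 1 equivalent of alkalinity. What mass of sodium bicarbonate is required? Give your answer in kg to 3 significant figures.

(a) Available chlorine delivered: 437 g × 0.662 = 289.3 g as Cl₂.
(a) Concentration rise: 289.3 g / 486,000 L = 0.5953 mg/L = 0.60 ppm.

(b) Volume: 21,400 US gal × 3.785 L/gal = 80,999 L.
(b) Alkalinity to add: (101 − 77) = 24 mg/L as CaCO₃ × 80,999 L = 1944 g as CaCO₃.
(b) Equivalents: 1944 g ÷ 50 g/eq = 38.88 eq.
(b) NaHCO₃ supplies 1 eq per mole → 38.88 mol.
(b) Mass: 38.88 mol × 84 g/mol = 3266 g.

(a) 0.60 ppm; (b) 3.27 kg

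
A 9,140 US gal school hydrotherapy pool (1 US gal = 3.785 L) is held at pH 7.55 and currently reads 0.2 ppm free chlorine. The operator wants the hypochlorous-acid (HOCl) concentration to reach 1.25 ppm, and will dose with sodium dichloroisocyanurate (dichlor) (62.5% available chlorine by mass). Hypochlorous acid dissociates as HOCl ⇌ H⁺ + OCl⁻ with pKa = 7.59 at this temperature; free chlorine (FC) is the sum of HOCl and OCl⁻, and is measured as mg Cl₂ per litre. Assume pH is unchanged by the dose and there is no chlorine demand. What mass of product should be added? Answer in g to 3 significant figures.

Volume: 9,140 US gal × 3.785 L/gal = 34,595 L.
[OCl⁻]/[HOCl] = 10^(pH − pKa) = 10^(7.55 − 7.59) = 0.912; fraction as HOCl = 1/(1 + 0.912) = 0.523.
Free chlorine required for 1.25 ppm HOCl: 1.25 / 0.523 = 2.39 ppm.
FC to add: 2.39 − 0.2 = 2.19 mg/L as Cl₂.
Cl₂ equivalent: 2.19 mg/L × 34,595 L = 75.76 g.
Product at 62.5% available Cl: 75.76 / 0.625 = 121.2 g.

121 g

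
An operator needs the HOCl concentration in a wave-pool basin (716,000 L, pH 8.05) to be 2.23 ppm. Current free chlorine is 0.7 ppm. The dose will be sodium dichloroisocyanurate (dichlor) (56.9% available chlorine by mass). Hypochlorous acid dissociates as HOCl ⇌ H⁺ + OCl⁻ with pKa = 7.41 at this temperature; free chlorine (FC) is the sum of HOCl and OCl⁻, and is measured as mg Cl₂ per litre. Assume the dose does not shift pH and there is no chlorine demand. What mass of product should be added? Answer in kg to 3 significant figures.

14.2 kg

[OCl⁻]/[HOCl] = 10^(pH − pKa) = 10^(8.05 − 7.41) = 4.365; fraction as HOCl = 1/(1 + 4.365) = 0.1864.
Free chlorine required for 2.23 ppm HOCl: 2.23 / 0.1864 = 11.96 ppm.
FC to add: 11.96 − 0.7 = 11.26 mg/L as Cl₂.
Cl₂ equivalent: 11.26 mg/L × 716,000 L = 8065 g.
Product at 56.9% available Cl: 8065 / 0.569 = 14,170 g.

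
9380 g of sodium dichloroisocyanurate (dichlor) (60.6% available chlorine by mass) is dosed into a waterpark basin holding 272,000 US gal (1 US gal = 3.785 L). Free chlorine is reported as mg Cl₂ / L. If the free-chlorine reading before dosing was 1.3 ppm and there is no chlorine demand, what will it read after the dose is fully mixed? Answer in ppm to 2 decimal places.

6.82 ppm

Volume: 272,000 US gal × 3.785 L/gal = 1,029,520 L.
Available chlorine delivered: 9380 g × 0.606 = 5684 g as Cl₂.
Concentration rise: 5684 g / 1,029,520 L = 5.521 mg/L = 5.52 ppm.
Final FC: 1.3 + 5.52 = 6.82 ppm.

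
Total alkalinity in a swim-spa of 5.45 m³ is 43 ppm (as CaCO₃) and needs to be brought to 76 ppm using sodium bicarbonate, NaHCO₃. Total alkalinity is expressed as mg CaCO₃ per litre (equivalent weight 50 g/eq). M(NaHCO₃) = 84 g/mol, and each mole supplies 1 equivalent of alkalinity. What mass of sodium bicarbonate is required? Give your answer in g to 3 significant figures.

302 g

Volume: 5.45 m³ = 5,450 L.
Alkalinity to add: (76 − 43) = 33 mg/L as CaCO₃ × 5,450 L = 179.8 g as CaCO₃.
Equivalents: 179.8 g ÷ 50 g/eq = 3.597 eq.
NaHCO₃ supplies 1 eq per mole → 3.597 mol.
Mass: 3.597 mol × 84 g/mol = 302.1 g.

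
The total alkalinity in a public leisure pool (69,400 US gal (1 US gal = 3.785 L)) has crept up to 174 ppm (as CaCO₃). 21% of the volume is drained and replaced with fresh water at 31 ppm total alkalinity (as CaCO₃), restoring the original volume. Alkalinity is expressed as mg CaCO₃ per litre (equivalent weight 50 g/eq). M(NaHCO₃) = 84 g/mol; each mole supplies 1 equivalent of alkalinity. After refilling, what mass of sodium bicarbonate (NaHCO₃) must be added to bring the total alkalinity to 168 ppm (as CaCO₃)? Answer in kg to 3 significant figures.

10.6 kg

Volume: 69,400 US gal × 3.785 L/gal = 262,679 L.
After draining 21% and refilling: 174 × 0.79 + 31 × 0.21 = 143.97 ppm.
Deficit to target: 168 − 143.97 = 24.03 mg/L.
As CaCO₃: 24.03 mg/L × 262,679 L = 6312 g; ÷ 50 g/eq ÷ 1 = 126.2 mol NaHCO₃.
Mass: 126.2 × 84 = 10,600 g.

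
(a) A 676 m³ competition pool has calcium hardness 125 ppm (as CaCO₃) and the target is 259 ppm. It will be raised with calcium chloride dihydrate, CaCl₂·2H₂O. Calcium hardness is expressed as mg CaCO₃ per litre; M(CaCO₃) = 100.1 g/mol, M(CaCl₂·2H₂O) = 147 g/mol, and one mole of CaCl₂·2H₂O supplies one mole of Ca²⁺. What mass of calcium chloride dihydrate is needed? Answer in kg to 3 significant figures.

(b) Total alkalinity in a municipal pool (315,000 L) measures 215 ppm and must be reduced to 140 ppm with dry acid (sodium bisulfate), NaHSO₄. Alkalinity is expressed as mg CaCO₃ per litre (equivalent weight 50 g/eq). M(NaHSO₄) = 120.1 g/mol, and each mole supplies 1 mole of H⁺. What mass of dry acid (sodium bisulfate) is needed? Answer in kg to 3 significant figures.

(a) 133 kg; (b) 56.7 kg

(a) Volume: 676 m³ = 676,000 L.
(a) Hardness to add: (259 − 125) = 134 mg/L as CaCO₃ × 676,000 L = 90,580 g as CaCO₃.
(a) Moles of Ca²⁺ (1 mol Ca²⁺ ≡ 1 mol CaCO₃): 90,580 / 100.1 g/mol = 904.9 mol.
(a) Mass of CaCl₂·2H₂O: 904.9 × 147 = 133,000 g.

(b) Alkalinity to neutralize: (215 − 140) = 75 mg/L as CaCO₃ × 315,000 L = 23,620 g as CaCO₃.
(b) Equivalents of H⁺ required: 23,620 ÷ 50 g/eq = 472.5 eq = 472.5 mol NaHSO₄.
(b) Mass of NaHSO₄: 472.5 × 120.1 = 56,750 g.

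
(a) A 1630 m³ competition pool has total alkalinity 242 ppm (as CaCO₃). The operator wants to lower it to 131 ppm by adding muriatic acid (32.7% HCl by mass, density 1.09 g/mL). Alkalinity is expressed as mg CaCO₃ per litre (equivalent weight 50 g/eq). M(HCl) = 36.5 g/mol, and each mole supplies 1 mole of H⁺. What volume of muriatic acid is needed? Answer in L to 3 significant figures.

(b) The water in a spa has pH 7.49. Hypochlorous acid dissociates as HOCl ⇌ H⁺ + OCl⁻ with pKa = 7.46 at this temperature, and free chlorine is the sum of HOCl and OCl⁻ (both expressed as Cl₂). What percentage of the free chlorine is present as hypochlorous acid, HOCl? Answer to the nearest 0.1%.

(a) Volume: 1630 m³ = 1,630,000 L.
(a) Alkalinity to neutralize: (242 − 131) = 111 mg/L as CaCO₃ × 1,630,000 L = 180,900 g as CaCO₃.
(a) Equivalents of H⁺ required: 180,900 ÷ 50 g/eq = 3619 eq = 3619 mol HCl.
(a) Mass of HCl: 3619 × 36.5 = 132,100 g.
(a) Mass of 32.7% solution: 132,100 / 0.327 = 403,900 g.
(a) Volume: 403,900 g ÷ 1.09 g/mL = 370,600 mL.

(b) [OCl⁻]/[HOCl] = 10^(pH − pKa) = 10^(7.49 − 7.46) = 10^0.03 = 1.072.
(b) Fraction as HOCl = 1 / (1 + 1.072) = 0.4827.

(a) 371 L; (b) 48.3%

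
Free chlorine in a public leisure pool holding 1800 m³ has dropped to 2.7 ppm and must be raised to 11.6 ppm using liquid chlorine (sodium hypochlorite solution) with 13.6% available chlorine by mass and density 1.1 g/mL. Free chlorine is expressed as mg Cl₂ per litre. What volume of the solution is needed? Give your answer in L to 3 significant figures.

Volume: 1800 m³ = 1,800,000 L.
Chlorine deficit: 11.6 − 2.7 = 8.9 ppm = 8.9 mg/L as Cl₂.
Cl₂ equivalent needed: 8.9 mg/L × 1,800,000 L = 16,020,000 mg = 16,020 g.
Product at 13.6% available chlorine: 16,020 / 0.136 = 117,800 g.
Volume at density 1.1 g/mL: 117,800 g ÷ 1.1 g/mL = 107,100 mL.

107 L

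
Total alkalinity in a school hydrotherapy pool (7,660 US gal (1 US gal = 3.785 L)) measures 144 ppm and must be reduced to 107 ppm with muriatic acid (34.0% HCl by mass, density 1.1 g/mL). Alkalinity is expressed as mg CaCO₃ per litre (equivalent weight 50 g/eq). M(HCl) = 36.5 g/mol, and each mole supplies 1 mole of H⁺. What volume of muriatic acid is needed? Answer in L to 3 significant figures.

2.09 L

Volume: 7,660 US gal × 3.785 L/gal = 28,993 L.
Alkalinity to neutralize: (144 − 107) = 37 mg/L as CaCO₃ × 28,993 L = 1073 g as CaCO₃.
Equivalents of H⁺ required: 1073 ÷ 50 g/eq = 21.45 eq = 21.45 mol HCl.
Mass of HCl: 21.45 × 36.5 = 783.1 g.
Mass of 34.0% solution: 783.1 / 0.34 = 2303 g.
Volume: 2303 g ÷ 1.1 g/mL = 2094 mL.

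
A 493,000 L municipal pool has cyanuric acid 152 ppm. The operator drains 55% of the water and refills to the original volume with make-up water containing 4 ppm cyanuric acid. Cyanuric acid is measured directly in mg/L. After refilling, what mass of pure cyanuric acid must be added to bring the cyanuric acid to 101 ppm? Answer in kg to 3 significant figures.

After draining 55% and refilling: 152 × 0.45 + 4 × 0.55 = 70.6 ppm.
Deficit to target: 101 − 70.6 = 30.4 mg/L.
Mass: 30.4 mg/L × 493,000 L = 14,990 g cyanuric acid.

15.0 kg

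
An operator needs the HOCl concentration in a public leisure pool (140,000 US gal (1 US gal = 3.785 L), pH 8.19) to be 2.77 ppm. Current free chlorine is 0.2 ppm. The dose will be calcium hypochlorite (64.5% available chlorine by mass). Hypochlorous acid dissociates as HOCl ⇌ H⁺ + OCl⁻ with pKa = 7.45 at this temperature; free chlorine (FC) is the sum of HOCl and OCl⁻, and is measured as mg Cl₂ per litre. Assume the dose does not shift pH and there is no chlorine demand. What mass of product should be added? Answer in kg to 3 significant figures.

14.6 kg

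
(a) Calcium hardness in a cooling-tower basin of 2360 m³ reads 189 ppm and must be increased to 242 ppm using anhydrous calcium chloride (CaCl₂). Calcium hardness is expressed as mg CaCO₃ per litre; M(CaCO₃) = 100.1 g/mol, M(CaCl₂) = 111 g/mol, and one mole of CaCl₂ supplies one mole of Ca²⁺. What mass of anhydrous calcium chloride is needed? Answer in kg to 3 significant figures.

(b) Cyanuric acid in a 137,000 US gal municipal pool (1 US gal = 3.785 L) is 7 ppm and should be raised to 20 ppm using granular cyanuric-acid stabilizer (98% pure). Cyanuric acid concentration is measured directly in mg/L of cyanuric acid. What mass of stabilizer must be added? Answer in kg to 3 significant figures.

(a) 139 kg; (b) 6.88 kg

(a) Volume: 2360 m³ = 2,360,000 L.
(a) Hardness to add: (242 − 189) = 53 mg/L as CaCO₃ × 2,360,000 L = 125,100 g as CaCO₃.
(a) Moles of Ca²⁺ (1 mol Ca²⁺ ≡ 1 mol CaCO₃): 125,100 / 100.1 g/mol = 1250 mol.
(a) Mass of CaCl₂: 1250 × 111 = 138,700 g.

(b) Volume: 137,000 US gal × 3.785 L/gal = 518,545 L.
(b) CYA to add: (20 − 7) = 13 mg/L × 518,545 L = 6741 g cyanuric acid.
(b) At 98% purity: 6741 / 0.98 = 6879 g product.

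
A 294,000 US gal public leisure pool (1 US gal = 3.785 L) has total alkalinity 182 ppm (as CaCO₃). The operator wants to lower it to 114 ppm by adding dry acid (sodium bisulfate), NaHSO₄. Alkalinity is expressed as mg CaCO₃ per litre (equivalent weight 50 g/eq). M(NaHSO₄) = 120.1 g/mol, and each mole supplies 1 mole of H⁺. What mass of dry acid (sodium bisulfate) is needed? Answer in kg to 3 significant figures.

Volume: 294,000 US gal × 3.785 L/gal = 1,112,790 L.
Alkalinity to neutralize: (182 − 114) = 68 mg/L as CaCO₃ × 1,112,790 L = 75,670 g as CaCO₃.
Equivalents of H⁺ required: 75,670 ÷ 50 g/eq = 1513 eq = 1513 mol NaHSO₄.
Mass of NaHSO₄: 1513 × 120.1 = 181,800 g.

182 kg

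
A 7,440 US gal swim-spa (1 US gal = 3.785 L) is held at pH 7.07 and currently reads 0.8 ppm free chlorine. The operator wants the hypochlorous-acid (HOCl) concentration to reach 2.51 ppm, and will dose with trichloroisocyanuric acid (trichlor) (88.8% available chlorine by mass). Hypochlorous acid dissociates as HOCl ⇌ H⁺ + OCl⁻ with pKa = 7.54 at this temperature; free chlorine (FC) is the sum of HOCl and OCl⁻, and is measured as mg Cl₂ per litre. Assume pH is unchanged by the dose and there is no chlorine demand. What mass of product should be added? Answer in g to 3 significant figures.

81.2 g

Volume: 7,440 US gal × 3.785 L/gal = 28,160 L.
[OCl⁻]/[HOCl] = 10^(pH − pKa) = 10^(7.07 − 7.54) = 0.3388; fraction as HOCl = 1/(1 + 0.3388) = 0.7469.
Free chlorine required for 2.51 ppm HOCl: 2.51 / 0.7469 = 3.36 ppm.
FC to add: 3.36 − 0.8 = 2.56 mg/L as Cl₂.
Cl₂ equivalent: 2.56 mg/L × 28,160 L = 72.1 g.
Product at 88.8% available Cl: 72.1 / 0.888 = 81.2 g.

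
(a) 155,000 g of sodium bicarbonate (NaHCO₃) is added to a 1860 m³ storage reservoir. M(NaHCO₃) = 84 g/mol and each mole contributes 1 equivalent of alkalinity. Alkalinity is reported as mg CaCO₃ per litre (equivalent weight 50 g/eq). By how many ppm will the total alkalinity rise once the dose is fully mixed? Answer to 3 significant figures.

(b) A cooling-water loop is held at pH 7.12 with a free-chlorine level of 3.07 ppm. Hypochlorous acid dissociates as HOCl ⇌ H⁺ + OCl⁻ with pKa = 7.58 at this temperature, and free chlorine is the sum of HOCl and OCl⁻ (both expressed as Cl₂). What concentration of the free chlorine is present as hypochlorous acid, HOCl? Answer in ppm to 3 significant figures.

(a) Volume: 1860 m³ = 1,860,000 L.
(a) Moles of NaHCO₃: 155,000 g ÷ 84 g/mol = 1845 mol → 1845 eq of alkalinity.
(a) As CaCO₃: 1845 eq × 50 g/eq = 92,260 g.
(a) Rise: 92,260 g / 1,860,000 L × 1000 = 49.6 mg/L.

(b) [OCl⁻]/[HOCl] = 10^(pH − pKa) = 10^(7.12 − 7.58) = 10^-0.46 = 0.3467.
(b) Fraction as HOCl = 1 / (1 + 0.3467) = 0.7425.
(b) HOCl = 0.7425 × 3.07 ppm = 2.28 ppm.

(a) 49.6 ppm; (b) 2.28 ppm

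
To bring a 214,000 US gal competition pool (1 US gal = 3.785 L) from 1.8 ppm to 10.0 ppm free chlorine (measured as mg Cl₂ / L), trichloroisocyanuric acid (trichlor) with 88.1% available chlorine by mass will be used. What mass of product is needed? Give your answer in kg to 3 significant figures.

7.54 kg

Volume: 214,000 US gal × 3.785 L/gal = 809,990 L.
Chlorine deficit: 10.0 − 1.8 = 8.2 ppm = 8.2 mg/L as Cl₂.
Cl₂ equivalent needed: 8.2 mg/L × 809,990 L = 6,642,000 mg = 6642 g.
Product at 88.1% available chlorine: 6642 / 0.881 = 7539 g.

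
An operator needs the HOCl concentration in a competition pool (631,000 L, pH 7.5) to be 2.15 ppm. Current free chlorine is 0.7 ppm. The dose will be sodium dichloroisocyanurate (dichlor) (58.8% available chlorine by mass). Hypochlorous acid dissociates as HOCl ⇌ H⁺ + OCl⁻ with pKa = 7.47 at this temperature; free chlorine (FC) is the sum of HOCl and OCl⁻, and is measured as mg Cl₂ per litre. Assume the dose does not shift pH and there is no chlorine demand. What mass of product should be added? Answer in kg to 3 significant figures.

[OCl⁻]/[HOCl] = 10^(pH − pKa) = 10^(7.5 − 7.47) = 1.072; fraction as HOCl = 1/(1 + 1.072) = 0.4827.
Free chlorine required for 2.15 ppm HOCl: 2.15 / 0.4827 = 4.454 ppm.
FC to add: 4.454 − 0.7 = 3.754 mg/L as Cl₂.
Cl₂ equivalent: 3.754 mg/L × 631,000 L = 2369 g.
Product at 58.8% available Cl: 2369 / 0.588 = 4028 g.

4.03 kg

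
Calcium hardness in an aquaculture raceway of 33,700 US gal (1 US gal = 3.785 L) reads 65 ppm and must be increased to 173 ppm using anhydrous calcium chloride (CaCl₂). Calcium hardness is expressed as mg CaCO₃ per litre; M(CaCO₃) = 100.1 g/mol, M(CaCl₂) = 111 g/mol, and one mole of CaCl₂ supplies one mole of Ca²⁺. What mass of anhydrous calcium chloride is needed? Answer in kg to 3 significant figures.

15.3 kg

Volume: 33,700 US gal × 3.785 L/gal = 127,554 L.
Hardness to add: (173 − 65) = 108 mg/L as CaCO₃ × 127,554 L = 13,780 g as CaCO₃.
Moles of Ca²⁺ (1 mol Ca²⁺ ≡ 1 mol CaCO₃): 13,780 / 100.1 g/mol = 137.6 mol.
Mass of CaCl₂: 137.6 × 111 = 15,280 g.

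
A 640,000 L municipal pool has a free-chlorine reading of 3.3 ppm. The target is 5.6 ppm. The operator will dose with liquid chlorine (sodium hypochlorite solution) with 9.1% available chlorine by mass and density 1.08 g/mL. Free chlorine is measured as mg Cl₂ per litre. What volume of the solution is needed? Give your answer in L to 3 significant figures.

15.0 L

Chlorine deficit: 5.6 − 3.3 = 2.3 ppm = 2.3 mg/L as Cl₂.
Cl₂ equivalent needed: 2.3 mg/L × 640,000 L = 1,472,000 mg = 1472 g.
Product at 9.1% available chlorine: 1472 / 0.091 = 16,180 g.
Volume at density 1.08 g/mL: 16,180 g ÷ 1.08 g/mL = 14,980 mL.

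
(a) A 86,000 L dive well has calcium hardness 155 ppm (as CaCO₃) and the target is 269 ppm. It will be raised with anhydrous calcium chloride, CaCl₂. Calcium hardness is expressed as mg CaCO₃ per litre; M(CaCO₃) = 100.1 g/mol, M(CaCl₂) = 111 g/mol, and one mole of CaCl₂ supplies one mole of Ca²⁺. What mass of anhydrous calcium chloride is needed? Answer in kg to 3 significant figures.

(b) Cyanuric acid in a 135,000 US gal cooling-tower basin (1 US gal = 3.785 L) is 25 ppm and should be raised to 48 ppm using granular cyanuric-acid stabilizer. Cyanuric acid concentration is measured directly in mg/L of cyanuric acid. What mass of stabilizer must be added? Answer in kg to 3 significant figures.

(a) 10.9 kg; (b) 11.8 kg

(a) Hardness to add: (269 − 155) = 114 mg/L as CaCO₃ × 86,000 L = 9804 g as CaCO₃.
(a) Moles of Ca²⁺ (1 mol Ca²⁺ ≡ 1 mol CaCO₃): 9804 / 100.1 g/mol = 97.94 mol.
(a) Mass of CaCl₂: 97.94 × 111 = 10,870 g.

(b) Volume: 135,000 US gal × 3.785 L/gal = 510,975 L.
(b) CYA to add: (48 − 25) = 23 mg/L × 510,975 L = 11,750 g cyanuric acid.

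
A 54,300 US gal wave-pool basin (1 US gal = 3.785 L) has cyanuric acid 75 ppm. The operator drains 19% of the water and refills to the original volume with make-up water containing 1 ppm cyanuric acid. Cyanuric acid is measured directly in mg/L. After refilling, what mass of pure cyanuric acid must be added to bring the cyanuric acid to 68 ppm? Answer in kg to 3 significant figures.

1.45 kg

Volume: 54,300 US gal × 3.785 L/gal = 205,526 L.
After draining 19% and refilling: 75 × 0.81 + 1 × 0.19 = 60.94 ppm.
Deficit to target: 68 − 60.94 = 7.06 mg/L.
Mass: 7.06 mg/L × 205,526 L = 1451 g cyanuric acid.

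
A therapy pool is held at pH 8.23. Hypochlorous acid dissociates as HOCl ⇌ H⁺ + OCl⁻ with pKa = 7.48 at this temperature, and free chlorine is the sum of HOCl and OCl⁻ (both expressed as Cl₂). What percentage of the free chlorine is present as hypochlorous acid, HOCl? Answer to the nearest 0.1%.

[OCl⁻]/[HOCl] = 10^(pH − pKa) = 10^(8.23 − 7.48) = 10^0.75 = 5.623.
Fraction as HOCl = 1 / (1 + 5.623) = 0.151.

15.1%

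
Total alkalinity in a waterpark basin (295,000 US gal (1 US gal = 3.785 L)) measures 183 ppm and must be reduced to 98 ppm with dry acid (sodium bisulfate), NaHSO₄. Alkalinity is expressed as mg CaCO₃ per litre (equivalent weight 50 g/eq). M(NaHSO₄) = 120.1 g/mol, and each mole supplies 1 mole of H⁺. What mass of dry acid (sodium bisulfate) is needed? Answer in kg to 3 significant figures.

Volume: 295,000 US gal × 3.785 L/gal = 1,116,575 L.
Alkalinity to neutralize: (183 − 98) = 85 mg/L as CaCO₃ × 1,116,575 L = 94,910 g as CaCO₃.
Equivalents of H⁺ required: 94,910 ÷ 50 g/eq = 1898 eq = 1898 mol NaHSO₄.
Mass of NaHSO₄: 1898 × 120.1 = 228,000 g.

228 kg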